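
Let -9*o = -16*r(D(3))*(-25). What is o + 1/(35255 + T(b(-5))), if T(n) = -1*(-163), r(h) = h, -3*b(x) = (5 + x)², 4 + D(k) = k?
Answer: 4722403/106254 ≈ 44.444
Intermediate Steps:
D(k) = -4 + k
b(x) = -(5 + x)²/3
T(n) = 163
o = 400/9 (o = -(-16*(-4 + 3))*(-25)/9 = -(-16*(-1))*(-25)/9 = -16*(-25)/9 = -⅑*(-400) = 400/9 ≈ 44.444)
o + 1/(35255 + T(b(-5))) = 400/9 + 1/(35255 + 163) = 400/9 + 1/35418 = 4722403/106254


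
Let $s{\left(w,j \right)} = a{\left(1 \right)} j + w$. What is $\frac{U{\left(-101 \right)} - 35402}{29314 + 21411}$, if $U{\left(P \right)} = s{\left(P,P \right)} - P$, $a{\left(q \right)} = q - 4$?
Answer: $- \frac{35099}{50725} \approx -0.69195$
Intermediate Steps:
$a{\left(q \right)} = -4 + q$
$s{\left(w,j \right)} = w - 3 j$ ($s{\left(w,j \right)} = \left(-4 + 1\right) j + w = - 3 j + w = w - 3 j$)
$U{\left(P \right)} = - 3 P$ ($U{\left(P \right)} = \left(P - 3 P\right) - P = - 2 P - P = - 3 P$)
$\frac{U{\left(-101 \right)} - 35402}{29314 + 21411} = \frac{\left(-3\right) \left(-101\right) - 35402}{29314 + 21411} = \frac{303 - 35402}{50725} = \left(-35099\right) \frac{1}{50725} = - \frac{35099}{50725}$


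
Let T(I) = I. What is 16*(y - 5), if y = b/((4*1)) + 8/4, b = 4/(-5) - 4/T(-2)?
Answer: -216/5 ≈ -43.200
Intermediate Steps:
b = 6/5 (b = 4/(-5) - 4/(-2) = 4*(-⅕) - 4*(-½) = -⅘ + 2 = 6/5 ≈ 1.2000)
y = 23/10 (y = 6/(5*((4*1))) + 8/4 = (6/5)/4 + 8*(¼) = (6/5)*(¼) + 2 = 3/10 + 2 = 23/10 ≈ 2.3000)
16*(y - 5) = 16*(23/10 - 5) = 16*(-27/10) = -216/5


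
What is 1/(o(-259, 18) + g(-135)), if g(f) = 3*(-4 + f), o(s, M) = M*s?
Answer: -1/5079 ≈ -0.00019689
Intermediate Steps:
g(f) = -12 + 3*f
1/(o(-259, 18) + g(-135)) = 1/(18*(-259) + (-12 + 3*(-135))) = 1/(-4662 + (-12 - 405)) = 1/(-4662 - 417) = 1/(-5079) = -1/5079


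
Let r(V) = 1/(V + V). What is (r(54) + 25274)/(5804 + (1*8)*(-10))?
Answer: 2729593/618192 ≈ 4.4154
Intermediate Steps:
r(V) = 1/(2*V)
(r(54) + 25274)/(5804 + (1*8)*(-10)) = ((½)/54 + 25274)/(5804 + (1*8)*(-10)) = ((½)*(1/54) + 25274)/(5804 + 8*(-10)) = (1/108 + 25274)/(5804 - 80) = (2729593/108)/5724 = (2729593/108)*(1/5724) = 2729593/618192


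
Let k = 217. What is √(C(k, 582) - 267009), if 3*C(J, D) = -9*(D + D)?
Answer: I*√270501 ≈ 520.1*I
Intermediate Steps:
C(J, D) = -6*D (C(J, D) = (-9*(D + D))/3 = (-18*D)/3 = -6*D)
√(C(k, 582) - 267009) = √(-6*582 - 267009) = √(-3492 - 267009) = √(-270501) = I*√270501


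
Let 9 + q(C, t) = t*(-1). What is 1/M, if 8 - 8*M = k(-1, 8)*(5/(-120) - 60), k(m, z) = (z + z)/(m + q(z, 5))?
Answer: -180/1261 ≈ -0.14274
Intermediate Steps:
q(C, t) = -9 - t (q(C, t) = -9 + t*(-1) = -9 - t)
k(m, z) = 2*z/(-14 + m) (k(m, z) = (z + z)/(m + (-9 - 1*5)) = (2*z)/(m + (-9 - 5)) = (2*z)/(m - 14) = (2*z)/(-14 + m) = 2*z/(-14 + m))
M = -1261/180 (M = 1 - 2*8/(-14 - 1)*(5/(-120) - 60)/8 = 1 - 2*8/(-15)*(5*(-1/120) - 60)/8 = 1 - 2*8*(-1/15)*(-1/24 - 60)/8 = 1 - (-2)*(-1441)/(15*24) = 1 - 1/8*2882/45 = 1 - 1441/180 = -1261/180 ≈ -7.0056)
1/M = 1/(-1261/180) = -180/1261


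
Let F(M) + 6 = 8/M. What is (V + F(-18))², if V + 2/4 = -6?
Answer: 54289/324 ≈ 167.56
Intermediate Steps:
V = -13/2 (V = -½ - 6 = -13/2 ≈ -6.5000)
F(M) = -6 + 8/M
(V + F(-18))² = (-13/2 + (-6 + 8/(-18)))² = (-13/2 + (-6 + 8*(-1/18)))² = (-13/2 + (-6 - 4/9))² = (-13/2 - 58/9)² = (-233/18)² = 54289/324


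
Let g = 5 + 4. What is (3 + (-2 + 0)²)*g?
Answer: 63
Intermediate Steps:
g = 9
(3 + (-2 + 0)²)*g = (3 + (-2 + 0)²)*9 = (3 + (-2)²)*9 = (3 + 4)*9 = 7*9 = 63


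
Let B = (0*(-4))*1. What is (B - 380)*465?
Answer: -176700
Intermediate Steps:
B = 0 (B = 0*1 = 0)
(B - 380)*465 = (0 - 380)*465 = -380*465 = -176700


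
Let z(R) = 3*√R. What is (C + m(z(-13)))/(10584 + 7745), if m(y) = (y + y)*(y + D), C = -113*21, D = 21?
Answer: -2607/18329 + 126*I*√13/18329 ≈ -0.14223 + 0.024786*I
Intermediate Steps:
C = -2373
m(y) = 2*y*(21 + y) (m(y) = (y + y)*(y + 21) = (2*y)*(21 + y) = 2*y*(21 + y))
(C + m(z(-13)))/(10584 + 7745) = (-2373 + 2*(3*√(-13))*(21 + 3*√(-13)))/(10584 + 7745) = (-2373 + 2*(3*(I*√13))*(21 + 3*(I*√13)))/18329 = (-2373 + 2*(3*I*√13)*(21 + 3*I*√13))*(1/18329) = (-2373 + 6*I*√13*(21 + 3*I*√13))*(1/18329) = -2373/18329 + 6*I*√13*(21 + 3*I*√13)/18329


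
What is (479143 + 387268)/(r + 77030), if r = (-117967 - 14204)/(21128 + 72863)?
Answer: 11633548043/1034284937 ≈ 11.248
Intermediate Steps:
r = -132171/93991 ≈ -1.4062
(479143 + 387268)/(r + 77030) = (479143 + 387268)/(-132171/93991 + 77030) = 866411/(7239994559/93991) = 866411*(93991/7239994559) = 11633548043/1034284937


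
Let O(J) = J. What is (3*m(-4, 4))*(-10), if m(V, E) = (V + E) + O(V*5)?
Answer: 600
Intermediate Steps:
m(V, E) = E + 6*V (m(V, E) = (V + E) + V*5 = (E + V) + 5*V = E + 6*V)
(3*m(-4, 4))*(-10) = (3*(4 + 6*(-4)))*(-10) = (3*(4 - 24))*(-10) = (3*(-20))*(-10) = -60*(-10) = 600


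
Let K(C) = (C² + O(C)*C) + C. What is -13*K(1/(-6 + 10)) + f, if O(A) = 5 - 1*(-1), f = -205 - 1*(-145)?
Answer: -1337/16 ≈ -83.563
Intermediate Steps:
f = -60 (f = -205 + 145 = -60)
O(A) = 6 (O(A) = 5 + 1 = 6)
K(C) = C² + 7*C (K(C) = (C² + 6*C) + C = C² + 7*C)
-13*K(1/(-6 + 10)) + f = -13*(7 + 1/(-6 + 10))/(-6 + 10) - 60 = -13*(7 + 1/4)/4 - 60 = -13*(7 + ¼)/4 - 60 = -13*29/(4*4) - 60 = -13*29/16 - 60 = -377/16 - 60 = -1337/16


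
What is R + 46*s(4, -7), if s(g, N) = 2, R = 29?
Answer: 121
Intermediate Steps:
R + 46*s(4, -7) = 29 + 46*2 = 29 + 92 = 121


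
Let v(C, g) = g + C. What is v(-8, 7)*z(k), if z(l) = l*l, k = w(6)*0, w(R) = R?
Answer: 0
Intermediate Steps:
v(C, g) = C + g
k = 0 (k = 6*0 = 0)
z(l) = l²
v(-8, 7)*z(k) = (-8 + 7)*0² = -1*0 = 0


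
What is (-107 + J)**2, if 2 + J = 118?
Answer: 81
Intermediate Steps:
J = 116 (J = -2 + 118 = 116)
(-107 + J)**2 = (-107 + 116)**2 = 9**2 = 81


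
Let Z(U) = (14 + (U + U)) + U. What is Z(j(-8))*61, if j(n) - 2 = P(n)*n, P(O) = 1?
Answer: -244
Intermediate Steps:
j(n) = 2 + n (j(n) = 2 + 1*n = 2 + n)
Z(U) = 14 + 3*U (Z(U) = (14 + 2*U) + U = 14 + 3*U)
Z(j(-8))*61 = (14 + 3*(2 - 8))*61 = (14 + 3*(-6))*61 = (14 - 18)*61 = -4*61 = -244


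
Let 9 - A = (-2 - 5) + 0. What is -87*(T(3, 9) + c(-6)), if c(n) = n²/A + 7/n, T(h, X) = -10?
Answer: 3103/4 ≈ 775.75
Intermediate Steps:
A = 16 (A = 9 - ((-2 - 5) + 0) = 9 - (-7 + 0) = 9 - 1*(-7) = 9 + 7 = 16)
c(n) = 7/n + n²/16 (c(n) = n²/16 + 7/n = 7/n + n²/16)
-87*(T(3, 9) + c(-6)) = -87*(-10 + (1/16)*(112 + (-6)³)/(-6)) = -87*(-10 + (1/16)*(-⅙)*(112 - 216)) = -87*(-10 + (1/16)*(-⅙)*(-104)) = -87*(-10 + 13/12) = -87*(-107/12) = 3103/4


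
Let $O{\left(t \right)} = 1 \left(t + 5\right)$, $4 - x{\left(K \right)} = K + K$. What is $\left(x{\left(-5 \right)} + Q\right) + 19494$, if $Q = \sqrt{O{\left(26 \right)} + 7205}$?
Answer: $19508 + 6 \sqrt{201} \approx 19593.0$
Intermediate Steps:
$x{\left(K \right)} = 4 - 2 K$ ($x{\left(K \right)} = 4 - \left(K + K\right) = 4 - 2 K$)
$O{\left(t \right)} = 5 + t$ ($O{\left(t \right)} = 1 \left(5 + t\right) = 5 + t$)
$Q = 6 \sqrt{201}$ ($Q = \sqrt{\left(5 + 26\right) + 7205} = \sqrt{31 + 7205} = \sqrt{7236} = 6 \sqrt{201} \approx 85.065$)
$\left(x{\left(-5 \right)} + Q\right) + 19494 = \left(\left(4 - -10\right) + 6 \sqrt{201}\right) + 19494 = \left(\left(4 + 10\right) + 6 \sqrt{201}\right) + 19494 = \left(14 + 6 \sqrt{201}\right) + 19494 = 19508 + 6 \sqrt{201}$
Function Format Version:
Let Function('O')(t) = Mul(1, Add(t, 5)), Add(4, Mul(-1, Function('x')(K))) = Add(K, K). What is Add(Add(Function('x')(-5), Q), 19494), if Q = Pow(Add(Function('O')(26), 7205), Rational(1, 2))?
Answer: Add(19508, Mul(6, Pow(201, Rational(1, 2)))) ≈ 19593.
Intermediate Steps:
Function('x')(K) = Add(4, Mul(-2, K)) (Function('x')(K) = Add(4, Mul(-1, Add(K, K))) = Add(4, Mul(-1, Mul(2, K))) = Add(4, Mul(-2, K)))
Function('O')(t) = Add(5, t) (Function('O')(t) = Mul(1, Add(5, t)) = Add(5, t))
Q = Mul(6, Pow(201, Rational(1, 2))) (Q = Pow(Add(Add(5, 26), 7205), Rational(1, 2)) = Pow(Add(31, 7205), Rational(1, 2)) = Pow(7236, Rational(1, 2)) = Mul(6, Pow(201, Rational(1, 2))) ≈ 85.065)
Add(Add(Function('x')(-5), Q), 19494) = Add(Add(Add(4, Mul(-2, -5)), Mul(6, Pow(201, Rational(1, 2)))), 19494) = Add(Add(Add(4, 10), Mul(6, Pow(201, Rational(1, 2)))), 19494) = Add(Add(14, Mul(6, Pow(201, Rational(1, 2)))), 19494) = Add(19508, Mul(6, Pow(201, Rational(1, 2))))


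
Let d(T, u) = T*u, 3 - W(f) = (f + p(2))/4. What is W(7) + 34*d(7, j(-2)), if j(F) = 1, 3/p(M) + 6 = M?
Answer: 3831/16 ≈ 239.44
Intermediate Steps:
p(M) = 3/(-6 + M)
W(f) = 51/16 - f/4 (W(f) = 3 - (f + 3/(-6 + 2))/4 = 3 - (f + 3/(-4))/4 = 3 - (f + 3*(-¼))/4 = 3 - (f - ¾)/4 = 3 - (-¾ + f)/4 = 3 - (-3/16 + f/4) = 3 + (3/16 - f/4) = 51/16 - f/4)
W(7) + 34*d(7, j(-2)) = (51/16 - ¼*7) + 34*(7*1) = (51/16 - 7/4) + 34*7 = 23/16 + 238 = 3831/16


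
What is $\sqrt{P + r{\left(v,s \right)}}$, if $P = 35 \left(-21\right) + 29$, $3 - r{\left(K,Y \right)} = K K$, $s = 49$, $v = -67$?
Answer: $2 i \sqrt{1298} \approx 72.056 i$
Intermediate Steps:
$r{\left(K,Y \right)} = 3 - K^{2}$ ($r{\left(K,Y \right)} = 3 - K K = 3 - K^{2}$)
$P = -706$ ($P = -735 + 29 = -706$)
$\sqrt{P + r{\left(v,s \right)}} = \sqrt{-706 + \left(3 - \left(-67\right)^{2}\right)} = \sqrt{-706 + \left(3 - 4489\right)} = \sqrt{-706 - 4486} = \sqrt{-5192} = 2 i \sqrt{1298}$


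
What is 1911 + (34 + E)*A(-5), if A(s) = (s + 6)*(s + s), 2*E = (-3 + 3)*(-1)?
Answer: 1571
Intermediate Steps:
E = 0 (E = ((-3 + 3)*(-1))/2 = (0*(-1))/2 = (½)*0 = 0)
A(s) = 2*s*(6 + s) (A(s) = (6 + s)*(2*s) = 2*s*(6 + s))
1911 + (34 + E)*A(-5) = 1911 + (34 + 0)*(2*(-5)*(6 - 5)) = 1911 + 34*(2*(-5)*1) = 1911 + 34*(-10) = 1911 - 340 = 1571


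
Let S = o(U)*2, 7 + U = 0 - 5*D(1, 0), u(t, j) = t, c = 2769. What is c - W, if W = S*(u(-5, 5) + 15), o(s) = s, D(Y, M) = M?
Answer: 2909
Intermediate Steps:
U = -7 (U = -7 + (0 - 5*0) = -7 + (0 + 0) = -7 + 0 = -7)
S = -14 (S = -7*2 = -14)
W = -140 (W = -14*(-5 + 15) = -14*10 = -140)
c - W = 2769 - 1*(-140) = 2769 + 140 = 2909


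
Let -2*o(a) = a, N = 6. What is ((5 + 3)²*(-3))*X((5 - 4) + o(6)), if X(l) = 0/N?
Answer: 0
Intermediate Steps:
o(a) = -a/2
X(l) = 0 (X(l) = 0/6 = (⅙)*0 = 0)
((5 + 3)²*(-3))*X((5 - 4) + o(6)) = ((5 + 3)²*(-3))*0 = (8²*(-3))*0 = (64*(-3))*0 = -192*0 = 0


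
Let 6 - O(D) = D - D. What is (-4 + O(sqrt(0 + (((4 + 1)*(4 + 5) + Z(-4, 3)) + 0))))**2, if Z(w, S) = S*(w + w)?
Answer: 4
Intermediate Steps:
Z(w, S) = 2*S*w (Z(w, S) = S*(2*w) = 2*S*w)
O(D) = 6 (O(D) = 6 - (D - D) = 6 - 1*0 = 6 + 0 = 6)
(-4 + O(sqrt(0 + (((4 + 1)*(4 + 5) + Z(-4, 3)) + 0))))**2 = (-4 + 6)**2 = 2**2 = 4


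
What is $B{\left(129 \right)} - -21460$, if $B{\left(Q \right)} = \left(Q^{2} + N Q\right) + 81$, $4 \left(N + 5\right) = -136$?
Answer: $33151$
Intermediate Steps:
$N = -39$ ($N = -5 + \frac{1}{4} \left(-136\right) = -5 - 34 = -39$)
$B{\left(Q \right)} = 81 + Q^{2} - 39 Q$ ($B{\left(Q \right)} = \left(Q^{2} - 39 Q\right) + 81 = 81 + Q^{2} - 39 Q$)
$B{\left(129 \right)} - -21460 = \left(81 + 129^{2} - 5031\right) - -21460 = \left(81 + 16641 - 5031\right) + 21460 = 11691 + 21460 = 33151$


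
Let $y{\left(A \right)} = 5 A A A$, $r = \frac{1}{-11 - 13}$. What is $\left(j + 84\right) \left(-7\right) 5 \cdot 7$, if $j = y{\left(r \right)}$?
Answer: $- \frac{284496695}{13824} \approx -20580.0$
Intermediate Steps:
$r = - \frac{1}{24}$ ($r = \frac{1}{-24} = - \frac{1}{24} \approx -0.041667$)
$y{\left(A \right)} = 5 A^{3}$ ($y{\left(A \right)} = 5 A^{2} A = 5 A^{3}$)
$j = - \frac{5}{13824}$ ($j = 5 \left(- \frac{1}{24}\right)^{3} = 5 \left(- \frac{1}{13824}\right) = - \frac{5}{13824} \approx -0.00036169$)
$\left(j + 84\right) \left(-7\right) 5 \cdot 7 = \left(- \frac{5}{13824} + 84\right) \left(-7\right) 5 \cdot 7 = \frac{1161211 \left(\left(-35\right) 7\right)}{13824} = \frac{1161211}{13824} \left(-245\right) = - \frac{284496695}{13824}$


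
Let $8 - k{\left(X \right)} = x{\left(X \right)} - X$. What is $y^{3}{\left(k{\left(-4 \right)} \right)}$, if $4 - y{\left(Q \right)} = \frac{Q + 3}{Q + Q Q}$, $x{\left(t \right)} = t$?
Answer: $\frac{21253933}{373248} \approx 56.943$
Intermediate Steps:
$k{\left(X \right)} = 8$ ($k{\left(X \right)} = 8 - \left(X - X\right) = 8 - 0 = 8 + 0 = 8$)
$y{\left(Q \right)} = 4 - \frac{3 + Q}{Q + Q^{2}}$ ($y{\left(Q \right)} = 4 - \frac{Q + 3}{Q + Q Q} = 4 - \frac{3 + Q}{Q + Q^{2}}$)
$y^{3}{\left(k{\left(-4 \right)} \right)} = \left(\frac{-3 + 3 \cdot 8 + 4 \cdot 8^{2}}{8 \left(1 + 8\right)}\right)^{3} = \left(\frac{-3 + 24 + 4 \cdot 64}{8 \cdot 9}\right)^{3} = \left(\frac{1}{8} \cdot \frac{1}{9} \left(-3 + 24 + 256\right)\right)^{3} = \left(\frac{1}{8} \cdot \frac{1}{9} \cdot 277\right)^{3} = \left(\frac{277}{72}\right)^{3} = \frac{21253933}{373248}$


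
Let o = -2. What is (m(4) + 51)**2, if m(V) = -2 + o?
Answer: 2209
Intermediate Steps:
m(V) = -4 (m(V) = -2 - 2 = -4)
(m(4) + 51)**2 = (-4 + 51)**2 = 47**2 = 2209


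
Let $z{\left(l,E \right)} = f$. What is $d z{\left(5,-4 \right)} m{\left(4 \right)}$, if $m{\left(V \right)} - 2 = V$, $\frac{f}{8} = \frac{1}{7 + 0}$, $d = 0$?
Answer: $0$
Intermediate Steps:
$f = \frac{8}{7}$ ($f = \frac{8}{7 + 0} = \frac{8}{7} \approx 1.1429$)
$m{\left(V \right)} = 2 + V$
$z{\left(l,E \right)} = \frac{8}{7}$
$d z{\left(5,-4 \right)} m{\left(4 \right)} = 0 \cdot \frac{8}{7} \left(2 + 4\right) = 0 \cdot 6 = 0$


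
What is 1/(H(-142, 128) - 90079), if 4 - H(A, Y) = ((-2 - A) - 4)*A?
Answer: -1/70763 ≈ -1.4132e-5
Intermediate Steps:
H(A, Y) = 4 - A*(-6 - A) (H(A, Y) = 4 - ((-2 - A) - 4)*A = 4 - (-6 - A)*A = 4 - A*(-6 - A))
1/(H(-142, 128) - 90079) = 1/((4 + (-142)² + 6*(-142)) - 90079) = 1/((4 + 20164 - 852) - 90079) = 1/(19316 - 90079) = 1/(-70763) = -1/70763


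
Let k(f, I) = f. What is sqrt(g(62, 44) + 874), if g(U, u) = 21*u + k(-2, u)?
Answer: 2*sqrt(449) ≈ 42.379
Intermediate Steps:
g(U, u) = -2 + 21*u (g(U, u) = 21*u - 2 = -2 + 21*u)
sqrt(g(62, 44) + 874) = sqrt((-2 + 21*44) + 874) = sqrt((-2 + 924) + 874) = sqrt(922 + 874) = sqrt(1796) = 2*sqrt(449)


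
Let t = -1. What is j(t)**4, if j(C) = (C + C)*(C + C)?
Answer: 256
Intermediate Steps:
j(C) = 4*C**2 (j(C) = (2*C)*(2*C) = 4*C**2)
j(t)**4 = (4*(-1)**2)**4 = (4*1)**4 = 4**4 = 256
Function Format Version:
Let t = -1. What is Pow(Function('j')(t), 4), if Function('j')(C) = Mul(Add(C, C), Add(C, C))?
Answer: 256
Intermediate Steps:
Function('j')(C) = Mul(4, Pow(C, 2)) (Function('j')(C) = Mul(Mul(2, C), Mul(2, C)) = Mul(4, Pow(C, 2)))
Pow(Function('j')(t), 4) = Pow(Mul(4, Pow(-1, 2)), 4) = Pow(Mul(4, 1), 4) = Pow(4, 4) = 256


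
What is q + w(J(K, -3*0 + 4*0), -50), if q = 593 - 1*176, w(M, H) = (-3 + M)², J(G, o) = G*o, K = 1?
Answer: 426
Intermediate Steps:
q = 417 (q = 593 - 176 = 417)
q + w(J(K, -3*0 + 4*0), -50) = 417 + (-3 + 1*(-3*0 + 4*0))² = 417 + (-3 + 1*(0 + 0))² = 417 + (-3 + 1*0)² = 417 + (-3 + 0)² = 417 + (-3)² = 417 + 9 = 426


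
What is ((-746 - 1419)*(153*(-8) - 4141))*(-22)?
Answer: -255534950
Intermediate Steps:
((-746 - 1419)*(153*(-8) - 4141))*(-22) = -2165*(-1224 - 4141)*(-22) = -2165*(-5365)*(-22) = 11615225*(-22) = -255534950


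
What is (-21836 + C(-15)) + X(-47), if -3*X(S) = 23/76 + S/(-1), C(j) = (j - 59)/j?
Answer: -8301797/380 ≈ -21847.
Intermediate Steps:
C(j) = (-59 + j)/j
X(S) = -23/228 + S/3 (X(S) = -(23/76 + S/(-1))/3 = -(23*(1/76) + S*(-1))/3 = -(23/76 - S)/3 = -23/228 + S/3)
(-21836 + C(-15)) + X(-47) = (-21836 + (-59 - 15)/(-15)) + (-23/228 + (⅓)*(-47)) = (-21836 - 1/15*(-74)) + (-23/228 - 47/3) = (-21836 + 74/15) - 3595/228 = -327466/15 - 3595/228 = -8301797/380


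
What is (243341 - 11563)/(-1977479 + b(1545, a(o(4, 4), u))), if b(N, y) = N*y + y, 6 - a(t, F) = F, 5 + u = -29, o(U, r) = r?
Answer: -231778/1915639 ≈ -0.12099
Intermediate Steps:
u = -34 (u = -5 - 29 = -34)
a(t, F) = 6 - F
b(N, y) = y + N*y
(243341 - 11563)/(-1977479 + b(1545, a(o(4, 4), u))) = (243341 - 11563)/(-1977479 + (6 - 1*(-34))*(1 + 1545)) = 231778/(-1977479 + (6 + 34)*1546) = 231778/(-1977479 + 40*1546) = 231778/(-1977479 + 61840) = 231778/(-1915639) = 231778*(-1/1915639) = -231778/1915639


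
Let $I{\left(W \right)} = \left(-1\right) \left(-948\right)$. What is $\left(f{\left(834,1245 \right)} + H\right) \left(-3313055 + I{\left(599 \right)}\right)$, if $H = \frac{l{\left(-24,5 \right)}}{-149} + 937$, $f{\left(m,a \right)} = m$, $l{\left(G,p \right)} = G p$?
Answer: $- \frac{874392935893}{149} \approx -5.8684 \cdot 10^{9}$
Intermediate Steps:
$H = \frac{139733}{149}$ ($H = \frac{\left(-24\right) 5}{-149} + 937 = \left(-120\right) \left(- \frac{1}{149}\right) + 937 = \frac{120}{149} + 937 = \frac{139733}{149} \approx 937.81$)
$I{\left(W \right)} = 948$
$\left(f{\left(834,1245 \right)} + H\right) \left(-3313055 + I{\left(599 \right)}\right) = \left(834 + \frac{139733}{149}\right) \left(-3313055 + 948\right) = \frac{263999}{149} \left(-3312107\right) = - \frac{874392935893}{149}$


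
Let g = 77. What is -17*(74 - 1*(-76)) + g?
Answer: -2473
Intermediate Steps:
-17*(74 - 1*(-76)) + g = -17*(74 - 1*(-76)) + 77 = -17*(74 + 76) + 77 = -17*150 + 77 = -2550 + 77 = -2473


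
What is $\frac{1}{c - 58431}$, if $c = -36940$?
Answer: $- \frac{1}{95371} \approx -1.0485 \cdot 10^{-5}$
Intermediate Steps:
$\frac{1}{c - 58431} = \frac{1}{-36940 - 58431} = \frac{1}{-95371} = - \frac{1}{95371}$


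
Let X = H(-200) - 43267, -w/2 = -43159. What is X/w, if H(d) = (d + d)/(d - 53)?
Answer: -10946151/21838454 ≈ -0.50123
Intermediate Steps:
H(d) = 2*d/(-53 + d) (H(d) = (2*d)/(-53 + d) = 2*d/(-53 + d))
w = 86318 (w = -2*(-43159) = 86318)
X = -10946151/253 (X = 2*(-200)/(-53 - 200) - 43267 = 2*(-200)/(-253) - 43267 = 2*(-200)*(-1/253) - 43267 = 400/253 - 43267 = -10946151/253 ≈ -43265.)
X/w = -10946151/253/86318 = -10946151/253*1/86318 = -10946151/21838454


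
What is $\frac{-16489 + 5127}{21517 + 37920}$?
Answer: $- \frac{11362}{59437} \approx -0.19116$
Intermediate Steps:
$\frac{-16489 + 5127}{21517 + 37920} = - \frac{11362}{59437}$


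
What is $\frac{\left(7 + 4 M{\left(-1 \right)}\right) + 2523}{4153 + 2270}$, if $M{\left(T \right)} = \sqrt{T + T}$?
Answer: $\frac{2530}{6423} + \frac{4 i \sqrt{2}}{6423} \approx 0.3939 + 0.00088072 i$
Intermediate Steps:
$M{\left(T \right)} = \sqrt{2} \sqrt{T}$ ($M{\left(T \right)} = \sqrt{2 T} = \sqrt{2} \sqrt{T}$)
$\frac{\left(7 + 4 M{\left(-1 \right)}\right) + 2523}{4153 + 2270} = \frac{\left(7 + 4 \sqrt{2} \sqrt{-1}\right) + 2523}{4153 + 2270} = \frac{\left(7 + 4 \sqrt{2} i\right) + 2523}{6423} = \left(\left(7 + 4 i \sqrt{2}\right) + 2523\right) \frac{1}{6423} = \left(2530 + 4 i \sqrt{2}\right) \frac{1}{6423} = \frac{2530}{6423} + \frac{4 i \sqrt{2}}{6423}$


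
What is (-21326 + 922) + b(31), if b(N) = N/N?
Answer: -20403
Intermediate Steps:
b(N) = 1
(-21326 + 922) + b(31) = (-21326 + 922) + 1 = -20404 + 1 = -20403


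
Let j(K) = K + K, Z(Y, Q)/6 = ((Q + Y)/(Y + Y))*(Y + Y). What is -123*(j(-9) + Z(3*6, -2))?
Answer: -9594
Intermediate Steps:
Z(Y, Q) = 6*Q + 6*Y (Z(Y, Q) = 6*(((Q + Y)/(Y + Y))*(Y + Y)) = 6*(((Q + Y)/((2*Y)))*(2*Y)) = 6*(((Q + Y)*(1/(2*Y)))*(2*Y)) = 6*(((Q + Y)/(2*Y))*(2*Y)) = 6*(Q + Y) = 6*Q + 6*Y)
j(K) = 2*K
-123*(j(-9) + Z(3*6, -2)) = -123*(2*(-9) + (6*(-2) + 6*(3*6))) = -123*(-18 + (-12 + 6*18)) = -123*(-18 + (-12 + 108)) = -123*(-18 + 96) = -123*78 = -9594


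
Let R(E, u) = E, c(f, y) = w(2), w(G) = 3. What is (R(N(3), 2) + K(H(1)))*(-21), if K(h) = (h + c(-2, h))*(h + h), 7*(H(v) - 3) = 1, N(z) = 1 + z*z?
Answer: -7146/7 ≈ -1020.9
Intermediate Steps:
N(z) = 1 + z**2
H(v) = 22/7 (H(v) = 3 + (1/7)*1 = 3 + 1/7 = 22/7)
c(f, y) = 3
K(h) = 2*h*(3 + h) (K(h) = (h + 3)*(h + h) = (3 + h)*(2*h) = 2*h*(3 + h))
(R(N(3), 2) + K(H(1)))*(-21) = ((1 + 3**2) + 2*(22/7)*(3 + 22/7))*(-21) = ((1 + 9) + 2*(22/7)*(43/7))*(-21) = (10 + 1892/49)*(-21) = (2382/49)*(-21) = -7146/7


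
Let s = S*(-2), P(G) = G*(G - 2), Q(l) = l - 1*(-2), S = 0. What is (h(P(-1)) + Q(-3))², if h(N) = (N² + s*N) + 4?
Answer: 144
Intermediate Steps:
Q(l) = 2 + l (Q(l) = l + 2 = 2 + l)
P(G) = G*(-2 + G)
s = 0 (s = 0*(-2) = 0)
h(N) = 4 + N² (h(N) = (N² + 0*N) + 4 = (N² + 0) + 4 = N² + 4 = 4 + N²)
(h(P(-1)) + Q(-3))² = ((4 + (-(-2 - 1))²) + (2 - 3))² = ((4 + (-1*(-3))²) - 1)² = ((4 + 3²) - 1)² = ((4 + 9) - 1)² = (13 - 1)² = 12² = 144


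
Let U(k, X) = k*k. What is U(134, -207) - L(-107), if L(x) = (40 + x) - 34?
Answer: 18057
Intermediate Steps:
U(k, X) = k²
L(x) = 6 + x
U(134, -207) - L(-107) = 134² - (6 - 107) = 17956 - 1*(-101) = 17956 + 101 = 18057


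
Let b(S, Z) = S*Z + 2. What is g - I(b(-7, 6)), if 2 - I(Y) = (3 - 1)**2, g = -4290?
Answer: -4288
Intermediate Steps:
b(S, Z) = 2 + S*Z
I(Y) = -2 (I(Y) = 2 - (3 - 1)**2 = 2 - 1*2**2 = 2 - 1*4 = 2 - 4 = -2)
g - I(b(-7, 6)) = -4290 - 1*(-2) = -4290 + 2 = -4288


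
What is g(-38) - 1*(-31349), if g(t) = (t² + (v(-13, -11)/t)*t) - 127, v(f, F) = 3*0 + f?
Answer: 32653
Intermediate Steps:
v(f, F) = f (v(f, F) = 0 + f = f)
g(t) = -140 + t² (g(t) = (t² + (-13/t)*t) - 127 = (t² - 13) - 127 = (-13 + t²) - 127 = -140 + t²)
g(-38) - 1*(-31349) = (-140 + (-38)²) - 1*(-31349) = (-140 + 1444) + 31349 = 1304 + 31349 = 32653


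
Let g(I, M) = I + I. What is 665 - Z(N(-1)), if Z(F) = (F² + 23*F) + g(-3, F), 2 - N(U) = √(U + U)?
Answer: 623 + 27*I*√2 ≈ 623.0 + 38.184*I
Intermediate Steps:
N(U) = 2 - √2*√U (N(U) = 2 - √(U + U) = 2 - √(2*U) = 2 - √2*√U)
g(I, M) = 2*I
Z(F) = -6 + F² + 23*F (Z(F) = (F² + 23*F) + 2*(-3) = (F² + 23*F) - 6 = -6 + F² + 23*F)
665 - Z(N(-1)) = 665 - (-6 + (2 - √2*√(-1))² + 23*(2 - √2*√(-1))) = 665 - (-6 + (2 - √2*I)² + 23*(2 - √2*I)) = 665 - (-6 + (2 - I*√2)² + 23*(2 - I*√2)) = 665 - (-6 + (2 - I*√2)² + (46 - 23*I*√2)) = 665 - (40 + (2 - I*√2)² - 23*I*√2) = 665 + (-40 - (2 - I*√2)² + 23*I*√2) = 625 - (2 - I*√2)² + 23*I*√2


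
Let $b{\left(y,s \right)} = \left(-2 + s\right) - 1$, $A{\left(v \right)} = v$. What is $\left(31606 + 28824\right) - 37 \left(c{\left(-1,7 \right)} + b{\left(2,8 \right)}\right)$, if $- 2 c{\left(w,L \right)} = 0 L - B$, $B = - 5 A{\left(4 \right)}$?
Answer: $60615$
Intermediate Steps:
$B = -20$ ($B = \left(-5\right) 4 = -20$)
$b{\left(y,s \right)} = -3 + s$
$c{\left(w,L \right)} = -10$ ($c{\left(w,L \right)} = - \frac{0 L - -20}{2} = - \frac{0 + 20}{2} = \left(- \frac{1}{2}\right) 20 = -10$)
$\left(31606 + 28824\right) - 37 \left(c{\left(-1,7 \right)} + b{\left(2,8 \right)}\right) = \left(31606 + 28824\right) - 37 \left(-10 + \left(-3 + 8\right)\right) = 60430 - 37 \left(-10 + 5\right) = 60430 - -185 = 60430 + 185 = 60615$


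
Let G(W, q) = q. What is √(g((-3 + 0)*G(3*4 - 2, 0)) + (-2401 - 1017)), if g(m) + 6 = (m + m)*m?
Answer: 4*I*√214 ≈ 58.515*I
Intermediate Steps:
g(m) = -6 + 2*m² (g(m) = -6 + (m + m)*m = -6 + (2*m)*m = -6 + 2*m²)
√(g((-3 + 0)*G(3*4 - 2, 0)) + (-2401 - 1017)) = √((-6 + 2*((-3 + 0)*0)²) + (-2401 - 1017)) = √((-6 + 2*(-3*0)²) - 3418) = √((-6 + 2*0²) - 3418) = √((-6 + 2*0) - 3418) = √((-6 + 0) - 3418) = √(-6 - 3418) = √(-3424) = 4*I*√214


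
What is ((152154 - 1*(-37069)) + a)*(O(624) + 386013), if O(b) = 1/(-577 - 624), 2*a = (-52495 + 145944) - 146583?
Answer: 75407583801472/1201 ≈ 6.2787e+10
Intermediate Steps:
a = -26567 (a = ((-52495 + 145944) - 146583)/2 = (93449 - 146583)/2 = (1/2)*(-53134) = -26567)
O(b) = -1/1201 (O(b) = 1/(-1201) = -1/1201)
((152154 - 1*(-37069)) + a)*(O(624) + 386013) = ((152154 - 1*(-37069)) - 26567)*(-1/1201 + 386013) = ((152154 + 37069) - 26567)*(463601612/1201) = (189223 - 26567)*(463601612/1201) = 162656*(463601612/1201) = 75407583801472/1201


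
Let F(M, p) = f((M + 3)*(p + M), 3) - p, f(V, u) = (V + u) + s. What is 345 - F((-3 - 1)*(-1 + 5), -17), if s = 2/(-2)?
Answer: -103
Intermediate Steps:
s = -1 (s = 2*(-½) = -1)
f(V, u) = -1 + V + u (f(V, u) = (V + u) - 1 = -1 + V + u)
F(M, p) = 2 - p + (3 + M)*(M + p) (F(M, p) = (-1 + (M + 3)*(p + M) + 3) - p = (-1 + (3 + M)*(M + p) + 3) - p = (2 + (3 + M)*(M + p)) - p = 2 - p + (3 + M)*(M + p))
345 - F((-3 - 1)*(-1 + 5), -17) = 345 - (2 + ((-3 - 1)*(-1 + 5))² + 2*(-17) + 3*((-3 - 1)*(-1 + 5)) + ((-3 - 1)*(-1 + 5))*(-17)) = 345 - (2 + (-4*4)² - 34 + 3*(-4*4) - 4*4*(-17)) = 345 - (2 + (-16)² - 34 + 3*(-16) - 16*(-17)) = 345 - (2 + 256 - 34 - 48 + 272) = 345 - 1*448 = 345 - 448 = -103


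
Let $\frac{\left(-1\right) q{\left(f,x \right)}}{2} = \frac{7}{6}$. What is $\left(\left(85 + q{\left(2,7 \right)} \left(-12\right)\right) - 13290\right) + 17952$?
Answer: $4775$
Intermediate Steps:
$q{\left(f,x \right)} = - \frac{7}{3}$ ($q{\left(f,x \right)} = - 2 \cdot \frac{7}{6} = - 2 \cdot 7 \cdot \frac{1}{6} = \left(-2\right) \frac{7}{6} = - \frac{7}{3}$)
$\left(\left(85 + q{\left(2,7 \right)} \left(-12\right)\right) - 13290\right) + 17952 = \left(\left(85 - -28\right) - 13290\right) + 17952 = \left(\left(85 + 28\right) - 13290\right) + 17952 = \left(113 - 13290\right) + 17952 = -13177 + 17952 = 4775$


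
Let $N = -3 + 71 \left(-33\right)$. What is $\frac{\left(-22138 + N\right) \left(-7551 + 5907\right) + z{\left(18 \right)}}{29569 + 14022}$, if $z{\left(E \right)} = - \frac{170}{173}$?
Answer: $\frac{6963543238}{7541243} \approx 923.39$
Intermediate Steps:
$z{\left(E \right)} = - \frac{170}{173}$ ($z{\left(E \right)} = \left(-170\right) \frac{1}{173} = - \frac{170}{173}$)
$N = -2346$ ($N = -3 - 2343 = -2346$)
$\frac{\left(-22138 + N\right) \left(-7551 + 5907\right) + z{\left(18 \right)}}{29569 + 14022} = \frac{\left(-22138 - 2346\right) \left(-7551 + 5907\right) - \frac{170}{173}}{29569 + 14022} = \frac{\left(-24484\right) \left(-1644\right) - \frac{170}{173}}{43591} = \left(40251696 - \frac{170}{173}\right) \frac{1}{43591} = \frac{6963543238}{173} \cdot \frac{1}{43591} = \frac{6963543238}{7541243}$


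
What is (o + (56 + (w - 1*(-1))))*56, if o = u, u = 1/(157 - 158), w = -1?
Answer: 3080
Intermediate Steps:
u = -1 (u = 1/(-1) = -1)
o = -1
(o + (56 + (w - 1*(-1))))*56 = (-1 + (56 + (-1 - 1*(-1))))*56 = (-1 + (56 + (-1 + 1)))*56 = (-1 + (56 + 0))*56 = (-1 + 56)*56 = 55*56 = 3080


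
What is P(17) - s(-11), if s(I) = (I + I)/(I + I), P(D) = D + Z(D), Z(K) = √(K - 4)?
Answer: 16 + √13 ≈ 19.606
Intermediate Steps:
Z(K) = √(-4 + K)
P(D) = D + √(-4 + D)
s(I) = 1 (s(I) = (2*I)/((2*I)) = (2*I)*(1/(2*I)) = 1)
P(17) - s(-11) = (17 + √(-4 + 17)) - 1*1 = (17 + √13) - 1 = 16 + √13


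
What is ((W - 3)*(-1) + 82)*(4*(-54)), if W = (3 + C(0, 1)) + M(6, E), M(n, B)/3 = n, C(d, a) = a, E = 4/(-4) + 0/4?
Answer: -13608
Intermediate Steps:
E = -1 (E = 4*(-¼) + 0*(¼) = -1 + 0 = -1)
M(n, B) = 3*n
W = 22 (W = (3 + 1) + 3*6 = 4 + 18 = 22)
((W - 3)*(-1) + 82)*(4*(-54)) = ((22 - 3)*(-1) + 82)*(4*(-54)) = (19*(-1) + 82)*(-216) = (-19 + 82)*(-216) = 63*(-216) = -13608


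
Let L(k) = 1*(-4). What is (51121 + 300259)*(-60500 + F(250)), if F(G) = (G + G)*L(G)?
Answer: -21961250000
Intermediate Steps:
L(k) = -4
F(G) = -8*G (F(G) = (G + G)*(-4) = (2*G)*(-4) = -8*G)
(51121 + 300259)*(-60500 + F(250)) = (51121 + 300259)*(-60500 - 8*250) = 351380*(-60500 - 2000) = 351380*(-62500) = -21961250000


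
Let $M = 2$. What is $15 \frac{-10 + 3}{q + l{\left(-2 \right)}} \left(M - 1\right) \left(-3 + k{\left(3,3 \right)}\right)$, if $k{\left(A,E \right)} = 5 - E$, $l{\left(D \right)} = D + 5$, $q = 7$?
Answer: $\frac{21}{2} \approx 10.5$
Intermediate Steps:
$l{\left(D \right)} = 5 + D$
$15 \frac{-10 + 3}{q + l{\left(-2 \right)}} \left(M - 1\right) \left(-3 + k{\left(3,3 \right)}\right) = 15 \frac{-10 + 3}{7 + \left(5 - 2\right)} \left(2 - 1\right) \left(-3 + \left(5 - 3\right)\right) = 15 \left(- \frac{7}{7 + 3}\right) 1 \left(-3 + \left(5 - 3\right)\right) = 15 \left(- \frac{7}{10}\right) 1 \left(-3 + 2\right) = 15 \left(\left(-7\right) \frac{1}{10}\right) 1 \left(-1\right) = 15 \left(- \frac{7}{10}\right) \left(-1\right) = \left(- \frac{21}{2}\right) \left(-1\right) = \frac{21}{2}$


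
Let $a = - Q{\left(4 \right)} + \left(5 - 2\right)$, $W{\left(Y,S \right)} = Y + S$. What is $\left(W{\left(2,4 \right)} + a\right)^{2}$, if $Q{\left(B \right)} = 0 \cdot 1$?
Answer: $81$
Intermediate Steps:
$Q{\left(B \right)} = 0$
$W{\left(Y,S \right)} = S + Y$
$a = 3$ ($a = \left(-1\right) 0 + \left(5 - 2\right) = 0 + \left(5 - 2\right) = 0 + 3 = 3$)
$\left(W{\left(2,4 \right)} + a\right)^{2} = \left(\left(4 + 2\right) + 3\right)^{2} = \left(6 + 3\right)^{2} = 9^{2} = 81$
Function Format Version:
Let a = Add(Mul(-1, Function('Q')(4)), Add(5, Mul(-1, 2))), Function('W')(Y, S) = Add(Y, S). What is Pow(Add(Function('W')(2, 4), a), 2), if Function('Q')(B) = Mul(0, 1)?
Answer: 81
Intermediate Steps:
Function('Q')(B) = 0
Function('W')(Y, S) = Add(S, Y)
a = 3 (a = Add(Mul(-1, 0), Add(5, Mul(-1, 2))) = Add(0, Add(5, -2)) = Add(0, 3) = 3)
Pow(Add(Function('W')(2, 4), a), 2) = Pow(Add(Add(4, 2), 3), 2) = Pow(Add(6, 3), 2) = Pow(9, 2) = 81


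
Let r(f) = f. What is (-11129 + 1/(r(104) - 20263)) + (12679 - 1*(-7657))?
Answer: 185603912/20159 ≈ 9207.0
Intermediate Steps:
(-11129 + 1/(r(104) - 20263)) + (12679 - 1*(-7657)) = (-11129 + 1/(104 - 20263)) + (12679 - 1*(-7657)) = (-11129 + 1/(-20159)) + (12679 + 7657) = (-11129 - 1/20159) + 20336 = -224349512/20159 + 20336 = 185603912/20159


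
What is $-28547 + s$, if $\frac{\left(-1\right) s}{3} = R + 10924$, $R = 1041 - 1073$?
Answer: $-61223$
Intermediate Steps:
$R = -32$ ($R = 1041 - 1073 = -32$)
$s = -32676$ ($s = - 3 \left(-32 + 10924\right) = \left(-3\right) 10892 = -32676$)
$-28547 + s = -28547 - 32676 = -61223$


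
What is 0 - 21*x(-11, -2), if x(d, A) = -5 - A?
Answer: 63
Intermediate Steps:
0 - 21*x(-11, -2) = 0 - 21*(-5 - 1*(-2)) = 0 - 21*(-5 + 2) = 0 - 21*(-3) = 0 + 63 = 63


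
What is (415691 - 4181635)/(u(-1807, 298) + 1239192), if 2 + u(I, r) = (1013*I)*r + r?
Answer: 1882972/272123415 ≈ 0.0069195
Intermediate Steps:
u(I, r) = -2 + r + 1013*I*r (u(I, r) = -2 + ((1013*I)*r + r) = -2 + (1013*I*r + r) = -2 + (r + 1013*I*r) = -2 + r + 1013*I*r)
(415691 - 4181635)/(u(-1807, 298) + 1239192) = (415691 - 4181635)/((-2 + 298 + 1013*(-1807)*298) + 1239192) = -3765944/((-2 + 298 - 545486318) + 1239192) = -3765944/(-545486022 + 1239192) = -3765944/(-544246830) = -3765944*(-1/544246830) = 1882972/272123415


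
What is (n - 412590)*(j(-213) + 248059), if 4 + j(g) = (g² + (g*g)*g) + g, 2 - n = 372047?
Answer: 7352332819110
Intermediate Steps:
n = -372045 (n = 2 - 1*372047 = 2 - 372047 = -372045)
j(g) = -4 + g + g² + g³ (j(g) = -4 + ((g² + (g*g)*g) + g) = -4 + ((g² + g²*g) + g) = -4 + ((g² + g³) + g) = -4 + (g + g² + g³) = -4 + g + g² + g³)
(n - 412590)*(j(-213) + 248059) = (-372045 - 412590)*((-4 - 213 + (-213)² + (-213)³) + 248059) = -784635*((-4 - 213 + 45369 - 9663597) + 248059) = -784635*(-9618445 + 248059) = -784635*(-9370386) = 7352332819110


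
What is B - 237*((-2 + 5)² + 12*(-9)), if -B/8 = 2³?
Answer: 23399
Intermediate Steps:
B = -64 (B = -8*2³ = -8*8 = -64)
B - 237*((-2 + 5)² + 12*(-9)) = -64 - 237*((-2 + 5)² + 12*(-9)) = -64 - 237*(3² - 108) = -64 - 237*(9 - 108) = -64 - 237*(-99) = -64 + 23463 = 23399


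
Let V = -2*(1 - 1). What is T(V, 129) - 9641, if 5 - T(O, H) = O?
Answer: -9636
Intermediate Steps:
V = 0 (V = -2*0 = 0)
T(O, H) = 5 - O
T(V, 129) - 9641 = (5 - 1*0) - 9641 = (5 + 0) - 9641 = 5 - 9641 = -9636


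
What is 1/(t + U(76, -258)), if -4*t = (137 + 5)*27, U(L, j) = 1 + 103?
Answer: -2/1709 ≈ -0.0011703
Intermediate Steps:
U(L, j) = 104
t = -1917/2 (t = -(137 + 5)*27/4 = -71*27/2 = -¼*3834 = -1917/2 ≈ -958.50)
1/(t + U(76, -258)) = 1/(-1917/2 + 104) = 1/(-1709/2) = -2/1709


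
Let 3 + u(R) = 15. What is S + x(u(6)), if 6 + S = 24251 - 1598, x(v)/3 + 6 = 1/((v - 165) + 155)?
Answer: 45261/2 ≈ 22631.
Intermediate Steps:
u(R) = 12 (u(R) = -3 + 15 = 12)
x(v) = -18 + 3/(-10 + v) (x(v) = -18 + 3/((v - 165) + 155) = -18 + 3/((-165 + v) + 155) = -18 + 3/(-10 + v))
S = 22647 (S = -6 + (24251 - 1598) = -6 + 22653 = 22647)
S + x(u(6)) = 22647 + 3*(61 - 6*12)/(-10 + 12) = 22647 + 3*(61 - 72)/2 = 22647 + 3*(1/2)*(-11) = 22647 - 33/2 = 45261/2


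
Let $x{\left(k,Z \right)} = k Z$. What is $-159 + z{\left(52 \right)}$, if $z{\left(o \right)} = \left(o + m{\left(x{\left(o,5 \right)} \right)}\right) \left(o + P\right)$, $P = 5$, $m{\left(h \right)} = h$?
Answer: $17625$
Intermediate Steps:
$x{\left(k,Z \right)} = Z k$
$z{\left(o \right)} = 6 o \left(5 + o\right)$ ($z{\left(o \right)} = \left(o + 5 o\right) \left(o + 5\right) = 6 o \left(5 + o\right)$)
$-159 + z{\left(52 \right)} = -159 + 6 \cdot 52 \left(5 + 52\right) = -159 + 6 \cdot 52 \cdot 57 = -159 + 17784 = 17625$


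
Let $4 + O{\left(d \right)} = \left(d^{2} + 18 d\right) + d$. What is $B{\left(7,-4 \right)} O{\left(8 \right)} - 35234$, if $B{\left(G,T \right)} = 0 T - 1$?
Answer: $-35446$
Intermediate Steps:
$B{\left(G,T \right)} = -1$ ($B{\left(G,T \right)} = 0 - 1 = -1$)
$O{\left(d \right)} = -4 + d^{2} + 19 d$ ($O{\left(d \right)} = -4 + \left(\left(d^{2} + 18 d\right) + d\right) = -4 + \left(d^{2} + 19 d\right) = -4 + d^{2} + 19 d$)
$B{\left(7,-4 \right)} O{\left(8 \right)} - 35234 = - (-4 + 8^{2} + 19 \cdot 8) - 35234 = - (-4 + 64 + 152) - 35234 = \left(-1\right) 212 - 35234 = -212 - 35234 = -35446$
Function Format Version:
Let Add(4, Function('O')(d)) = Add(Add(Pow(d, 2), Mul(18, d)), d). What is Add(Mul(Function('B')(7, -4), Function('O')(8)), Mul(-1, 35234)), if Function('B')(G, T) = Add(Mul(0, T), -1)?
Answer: -35446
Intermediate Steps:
Function('B')(G, T) = -1 (Function('B')(G, T) = Add(0, -1) = -1)
Function('O')(d) = Add(-4, Pow(d, 2), Mul(19, d)) (Function('O')(d) = Add(-4, Add(Add(Pow(d, 2), Mul(18, d)), d)) = Add(-4, Add(Pow(d, 2), Mul(19, d))) = Add(-4, Pow(d, 2), Mul(19, d)))
Add(Mul(Function('B')(7, -4), Function('O')(8)), Mul(-1, 35234)) = Add(Mul(-1, Add(-4, Pow(8, 2), Mul(19, 8))), Mul(-1, 35234)) = Add(Mul(-1, Add(-4, 64, 152)), -35234) = Add(Mul(-1, 212), -35234) = Add(-212, -35234) = -35446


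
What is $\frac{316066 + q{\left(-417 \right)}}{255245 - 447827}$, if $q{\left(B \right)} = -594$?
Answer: $- \frac{157736}{96291} \approx -1.6381$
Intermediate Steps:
$\frac{316066 + q{\left(-417 \right)}}{255245 - 447827} = \frac{316066 - 594}{255245 - 447827} = \frac{315472}{-192582} = 315472 \left(- \frac{1}{192582}\right) = - \frac{157736}{96291}$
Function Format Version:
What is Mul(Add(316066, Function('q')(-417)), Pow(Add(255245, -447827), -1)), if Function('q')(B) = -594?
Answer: Rational(-157736, 96291) ≈ -1.6381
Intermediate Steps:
Mul(Add(316066, Function('q')(-417)), Pow(Add(255245, -447827), -1)) = Mul(Add(316066, -594), Pow(Add(255245, -447827), -1)) = Mul(315472, Pow(-192582, -1)) = Mul(315472, Rational(-1, 192582)) = Rational(-157736, 96291)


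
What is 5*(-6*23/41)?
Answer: -690/41 ≈ -16.829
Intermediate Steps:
5*(-6*23/41) = 5*(-138*1/41) = 5*(-138/41) = -690/41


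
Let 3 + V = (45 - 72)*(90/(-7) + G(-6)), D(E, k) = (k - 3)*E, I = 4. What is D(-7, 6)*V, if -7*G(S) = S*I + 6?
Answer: -5769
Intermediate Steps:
G(S) = -6/7 - 4*S/7 (G(S) = -(S*4 + 6)/7 = -(4*S + 6)/7 = -(6 + 4*S)/7 = -6/7 - 4*S/7)
D(E, k) = E*(-3 + k) (D(E, k) = (-3 + k)*E = E*(-3 + k))
V = 1923/7 (V = -3 + (45 - 72)*(90/(-7) + (-6/7 - 4/7*(-6))) = -3 - 27*(90*(-⅐) + (-6/7 + 24/7)) = -3 - 27*(-90/7 + 18/7) = -3 - 27*(-72/7) = -3 + 1944/7 = 1923/7 ≈ 274.71)
D(-7, 6)*V = -7*(-3 + 6)*(1923/7) = -7*3*(1923/7) = -21*1923/7 = -5769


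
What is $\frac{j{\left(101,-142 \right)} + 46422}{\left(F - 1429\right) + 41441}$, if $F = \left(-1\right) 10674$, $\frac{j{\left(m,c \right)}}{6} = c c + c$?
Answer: $\frac{83277}{14669} \approx 5.6771$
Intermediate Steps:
$j{\left(m,c \right)} = 6 c + 6 c^{2}$ ($j{\left(m,c \right)} = 6 \left(c c + c\right) = 6 \left(c^{2} + c\right) = 6 \left(c + c^{2}\right) = 6 c + 6 c^{2}$)
$F = -10674$
$\frac{j{\left(101,-142 \right)} + 46422}{\left(F - 1429\right) + 41441} = \frac{6 \left(-142\right) \left(1 - 142\right) + 46422}{\left(-10674 - 1429\right) + 41441} = \frac{6 \left(-142\right) \left(-141\right) + 46422}{-12103 + 41441} = \frac{120132 + 46422}{29338} = 166554 \cdot \frac{1}{29338} = \frac{83277}{14669}$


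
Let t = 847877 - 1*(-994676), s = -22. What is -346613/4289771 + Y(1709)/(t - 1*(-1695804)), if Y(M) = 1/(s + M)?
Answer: -2069005177986996/25606536482418689 ≈ -0.080800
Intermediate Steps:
t = 1842553 (t = 847877 + 994676 = 1842553)
Y(M) = 1/(-22 + M)
-346613/4289771 + Y(1709)/(t - 1*(-1695804)) = -346613/4289771 + 1/((-22 + 1709)*(1842553 - 1*(-1695804))) = -346613*1/4289771 + 1/(1687*(1842553 + 1695804)) = -346613/4289771 + (1/1687)/3538357 = -346613/4289771 + (1/1687)*(1/3538357) = -346613/4289771 + 1/5969208259 = -2069005177986996/25606536482418689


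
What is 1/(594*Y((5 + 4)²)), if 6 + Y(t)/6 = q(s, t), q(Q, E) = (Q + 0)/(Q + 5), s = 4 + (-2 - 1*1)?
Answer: -1/20790 ≈ -4.8100e-5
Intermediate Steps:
s = 1 (s = 4 + (-2 - 1) = 4 - 3 = 1)
q(Q, E) = Q/(5 + Q)
Y(t) = -35 (Y(t) = -36 + 6*(1/(5 + 1)) = -36 + 6*(1/6) = -36 + 6*(1*(⅙)) = -36 + 6*(⅙) = -36 + 1 = -35)
1/(594*Y((5 + 4)²)) = 1/(594*(-35)) = 1/(-20790) = -1/20790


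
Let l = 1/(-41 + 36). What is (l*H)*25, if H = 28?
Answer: -140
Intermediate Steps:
l = -⅕ (l = 1/(-5) = -⅕ ≈ -0.20000)
(l*H)*25 = -⅕*28*25 = -28/5*25 = -140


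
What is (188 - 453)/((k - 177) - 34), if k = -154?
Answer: 53/73 ≈ 0.72603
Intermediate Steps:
(188 - 453)/((k - 177) - 34) = (188 - 453)/((-154 - 177) - 34) = -265/(-331 - 34) = -265/(-365) = -265*(-1/365) = 53/73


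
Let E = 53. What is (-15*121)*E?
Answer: -96195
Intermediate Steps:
(-15*121)*E = -15*121*53 = -1815*53 = -96195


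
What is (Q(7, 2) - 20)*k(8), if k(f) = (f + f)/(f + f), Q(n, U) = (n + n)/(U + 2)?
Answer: -33/2 ≈ -16.500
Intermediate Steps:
Q(n, U) = 2*n/(2 + U) (Q(n, U) = (2*n)/(2 + U) = 2*n/(2 + U))
k(f) = 1 (k(f) = (2*f)/((2*f)) = (2*f)*(1/(2*f)) = 1)
(Q(7, 2) - 20)*k(8) = (2*7/(2 + 2) - 20)*1 = (2*7/4 - 20)*1 = (2*7*(1/4) - 20)*1 = (7/2 - 20)*1 = -33/2*1 = -33/2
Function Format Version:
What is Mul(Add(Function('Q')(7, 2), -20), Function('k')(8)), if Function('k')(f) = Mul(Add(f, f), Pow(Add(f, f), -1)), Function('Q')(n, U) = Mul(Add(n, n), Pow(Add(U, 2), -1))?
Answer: Rational(-33, 2) ≈ -16.500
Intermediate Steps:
Function('Q')(n, U) = Mul(2, n, Pow(Add(2, U), -1)) (Function('Q')(n, U) = Mul(Mul(2, n), Pow(Add(2, U), -1)) = Mul(2, n, Pow(Add(2, U), -1)))
Function('k')(f) = 1 (Function('k')(f) = Mul(Mul(2, f), Pow(Mul(2, f), -1)) = Mul(Mul(2, f), Mul(Rational(1, 2), Pow(f, -1))) = 1)
Mul(Add(Function('Q')(7, 2), -20), Function('k')(8)) = Mul(Add(Mul(2, 7, Pow(Add(2, 2), -1)), -20), 1) = Mul(Add(Mul(2, 7, Pow(4, -1)), -20), 1) = Mul(Add(Mul(2, 7, Rational(1, 4)), -20), 1) = Mul(Add(Rational(7, 2), -20), 1) = Mul(Rational(-33, 2), 1) = Rational(-33, 2)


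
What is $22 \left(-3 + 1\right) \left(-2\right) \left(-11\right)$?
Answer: $-968$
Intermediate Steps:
$22 \left(-3 + 1\right) \left(-2\right) \left(-11\right) = 22 \left(\left(-2\right) \left(-2\right)\right) \left(-11\right) = 22 \cdot 4 \left(-11\right) = 88 \left(-11\right) = -968$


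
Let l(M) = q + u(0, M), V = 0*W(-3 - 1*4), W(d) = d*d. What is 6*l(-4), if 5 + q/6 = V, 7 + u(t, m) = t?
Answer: -222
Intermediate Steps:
W(d) = d**2
u(t, m) = -7 + t
V = 0 (V = 0*(-3 - 1*4)**2 = 0*(-3 - 4)**2 = 0*(-7)**2 = 0*49 = 0)
q = -30 (q = -30 + 6*0 = -30 + 0 = -30)
l(M) = -37 (l(M) = -30 + (-7 + 0) = -30 - 7 = -37)
6*l(-4) = 6*(-37) = -222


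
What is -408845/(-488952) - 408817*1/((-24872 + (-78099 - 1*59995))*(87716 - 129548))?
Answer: 38707995434623/46295562498192 ≈ 0.83611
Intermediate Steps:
-408845/(-488952) - 408817*1/((-24872 + (-78099 - 1*59995))*(87716 - 129548)) = -408845*(-1/488952) - 408817*(-1/(41832*(-24872 + (-78099 - 59995)))) = 408845/488952 - 408817*(-1/(41832*(-24872 - 138094))) = 408845/488952 - 408817/((-162966*(-41832))) = 408845/488952 - 408817/6817193712 = 38707995434623/46295562498192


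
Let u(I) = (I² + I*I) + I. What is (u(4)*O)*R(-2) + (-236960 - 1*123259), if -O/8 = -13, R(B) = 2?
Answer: -352731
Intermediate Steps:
O = 104 (O = -8*(-13) = 104)
u(I) = I + 2*I² (u(I) = (I² + I²) + I = 2*I² + I = I + 2*I²)
(u(4)*O)*R(-2) + (-236960 - 1*123259) = ((4*(1 + 2*4))*104)*2 + (-236960 - 1*123259) = ((4*(1 + 8))*104)*2 + (-236960 - 123259) = ((4*9)*104)*2 - 360219 = (36*104)*2 - 360219 = 3744*2 - 360219 = 7488 - 360219 = -352731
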